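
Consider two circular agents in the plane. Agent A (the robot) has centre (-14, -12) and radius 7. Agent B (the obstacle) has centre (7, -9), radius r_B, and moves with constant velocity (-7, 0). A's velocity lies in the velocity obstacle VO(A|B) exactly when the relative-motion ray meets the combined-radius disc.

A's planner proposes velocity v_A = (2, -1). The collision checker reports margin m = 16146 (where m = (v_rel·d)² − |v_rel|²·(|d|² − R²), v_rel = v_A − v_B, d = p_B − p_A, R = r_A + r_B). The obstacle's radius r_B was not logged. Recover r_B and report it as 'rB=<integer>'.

m = 16146
d = (21, 3);  v_rel = (9, -1),  |v_rel|² = 82
v_rel×d = (9)·(3) − (-1)·(21) = 48
since m = R²·82 − 48²:  R² = (2304 + 16146) / 82 = 225
R = √225 = 15  ⇒  r_B = 15 − 7 = 8

rB=8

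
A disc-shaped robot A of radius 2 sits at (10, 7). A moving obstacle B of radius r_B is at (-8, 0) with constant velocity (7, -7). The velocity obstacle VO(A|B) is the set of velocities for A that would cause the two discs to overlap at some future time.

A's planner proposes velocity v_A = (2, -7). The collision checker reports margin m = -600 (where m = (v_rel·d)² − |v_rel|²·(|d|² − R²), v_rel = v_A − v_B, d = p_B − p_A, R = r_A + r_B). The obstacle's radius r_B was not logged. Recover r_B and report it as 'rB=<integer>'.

m = -600
d = (-18, -7);  v_rel = (-5, 0),  |v_rel|² = 25
v_rel×d = (-5)·(-7) − (0)·(-18) = 35
since m = R²·25 − 35²:  R² = (1225 + -600) / 25 = 25
R = √25 = 5  ⇒  r_B = 5 − 2 = 3

rB=3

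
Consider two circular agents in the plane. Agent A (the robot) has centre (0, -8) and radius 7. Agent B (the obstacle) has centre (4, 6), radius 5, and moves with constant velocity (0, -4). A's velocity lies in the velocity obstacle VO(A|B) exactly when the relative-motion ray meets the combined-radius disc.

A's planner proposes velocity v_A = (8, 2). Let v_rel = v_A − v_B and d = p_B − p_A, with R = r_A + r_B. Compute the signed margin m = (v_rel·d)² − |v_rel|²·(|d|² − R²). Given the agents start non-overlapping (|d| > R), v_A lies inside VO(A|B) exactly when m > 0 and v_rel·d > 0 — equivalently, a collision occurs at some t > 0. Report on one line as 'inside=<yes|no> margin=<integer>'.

d = (4, 14),  |d|² = 212;  R = 7+5 = 12,  c = 212−12² = 68
v_rel = (8, 6),  |v_rel|² = 100;  v_rel·d = (8)·(4) + (6)·(14) = 116
100·t² − 232·t + 68 = 0  ⇒  m = 116² − 100·68 = 6656
m = 6656 > 0,  v_rel·d = 116 > 0  ⇒  inside

inside=yes margin=6656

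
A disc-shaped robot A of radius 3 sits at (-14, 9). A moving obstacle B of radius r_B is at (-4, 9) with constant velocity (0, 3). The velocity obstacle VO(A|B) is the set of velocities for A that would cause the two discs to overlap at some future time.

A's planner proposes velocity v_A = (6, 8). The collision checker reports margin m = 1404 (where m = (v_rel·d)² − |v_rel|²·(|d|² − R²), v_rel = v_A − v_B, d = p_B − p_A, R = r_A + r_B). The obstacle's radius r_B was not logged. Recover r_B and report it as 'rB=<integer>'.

m = 1404
d = (10, 0);  v_rel = (6, 5),  |v_rel|² = 61
v_rel×d = (6)·(0) − (5)·(10) = -50
since m = R²·61 − (-50)²:  R² = (2500 + 1404) / 61 = 64
R = √64 = 8  ⇒  r_B = 8 − 3 = 5

rB=5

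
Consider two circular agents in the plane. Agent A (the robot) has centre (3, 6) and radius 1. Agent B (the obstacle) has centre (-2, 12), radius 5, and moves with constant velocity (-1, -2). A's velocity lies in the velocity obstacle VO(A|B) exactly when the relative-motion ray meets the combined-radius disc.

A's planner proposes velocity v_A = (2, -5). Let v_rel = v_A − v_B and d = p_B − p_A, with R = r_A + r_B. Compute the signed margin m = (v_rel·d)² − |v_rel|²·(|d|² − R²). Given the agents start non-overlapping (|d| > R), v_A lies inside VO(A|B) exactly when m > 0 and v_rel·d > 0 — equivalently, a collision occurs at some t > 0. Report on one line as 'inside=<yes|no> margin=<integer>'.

d = (-5, 6),  |d|² = 61;  R = 1+5 = 6,  c = 61−6² = 25
v_rel = (3, -3),  |v_rel|² = 18;  v_rel·d = (3)·(-5) + (-3)·(6) = -33
18·t² + 66·t + 25 = 0  ⇒  m = (-33)² − 18·25 = 639
m = 639 > 0,  v_rel·d = -33 < 0  ⇒  outside

inside=no margin=639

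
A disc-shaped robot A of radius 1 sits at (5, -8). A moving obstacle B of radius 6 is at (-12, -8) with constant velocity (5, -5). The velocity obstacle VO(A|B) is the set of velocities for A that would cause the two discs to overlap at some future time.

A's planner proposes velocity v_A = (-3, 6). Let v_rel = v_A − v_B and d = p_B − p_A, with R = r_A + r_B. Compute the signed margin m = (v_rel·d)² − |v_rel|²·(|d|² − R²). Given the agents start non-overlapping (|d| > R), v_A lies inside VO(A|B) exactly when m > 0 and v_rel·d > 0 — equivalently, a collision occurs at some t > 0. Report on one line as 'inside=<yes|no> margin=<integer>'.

d = (-17, 0),  |d|² = 289;  R = 1+6 = 7,  c = 289−7² = 240
v_rel = (-8, 11),  |v_rel|² = 185;  v_rel·d = (-8)·(-17) + (11)·(0) = 136
185·t² − 272·t + 240 = 0  ⇒  m = 136² − 185·240 = -25904
m = -25904 < 0,  v_rel·d = 136 > 0  ⇒  outside

inside=no margin=-25904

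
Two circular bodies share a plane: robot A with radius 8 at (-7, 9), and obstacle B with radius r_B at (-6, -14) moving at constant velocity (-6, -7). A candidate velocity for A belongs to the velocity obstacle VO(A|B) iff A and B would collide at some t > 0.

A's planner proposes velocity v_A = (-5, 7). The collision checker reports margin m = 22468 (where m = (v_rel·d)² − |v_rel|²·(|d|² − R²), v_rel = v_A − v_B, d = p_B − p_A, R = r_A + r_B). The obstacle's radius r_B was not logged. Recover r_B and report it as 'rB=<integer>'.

m = 22468
d = (1, -23);  v_rel = (1, 14),  |v_rel|² = 197
v_rel×d = (1)·(-23) − (14)·(1) = -37
since m = R²·197 − (-37)²:  R² = (1369 + 22468) / 197 = 121
R = √121 = 11  ⇒  r_B = 11 − 8 = 3

rB=3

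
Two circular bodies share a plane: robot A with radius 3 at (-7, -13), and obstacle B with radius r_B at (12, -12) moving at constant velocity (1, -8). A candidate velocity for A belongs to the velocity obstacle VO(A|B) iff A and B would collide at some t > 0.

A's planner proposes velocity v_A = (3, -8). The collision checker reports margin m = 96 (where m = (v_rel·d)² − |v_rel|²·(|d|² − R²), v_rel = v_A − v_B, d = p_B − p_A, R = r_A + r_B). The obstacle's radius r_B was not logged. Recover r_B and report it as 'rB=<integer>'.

m = 96
d = (19, 1);  v_rel = (2, 0),  |v_rel|² = 4
v_rel×d = (2)·(1) − (0)·(19) = 2
since m = R²·4 − 2²:  R² = (4 + 96) / 4 = 25
R = √25 = 5  ⇒  r_B = 5 − 3 = 2

rB=2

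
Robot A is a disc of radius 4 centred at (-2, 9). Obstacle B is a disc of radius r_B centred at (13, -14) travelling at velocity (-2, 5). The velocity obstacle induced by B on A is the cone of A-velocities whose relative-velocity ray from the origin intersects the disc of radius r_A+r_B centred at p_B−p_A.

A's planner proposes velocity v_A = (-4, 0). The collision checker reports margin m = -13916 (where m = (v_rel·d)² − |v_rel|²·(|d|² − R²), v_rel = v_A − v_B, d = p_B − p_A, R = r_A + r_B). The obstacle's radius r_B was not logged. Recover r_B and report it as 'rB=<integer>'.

m = -13916
d = (15, -23);  v_rel = (-2, -5),  |v_rel|² = 29
v_rel×d = (-2)·(-23) − (-5)·(15) = 121
since m = R²·29 − 121²:  R² = (14641 + -13916) / 29 = 25
R = √25 = 5  ⇒  r_B = 5 − 4 = 1

rB=1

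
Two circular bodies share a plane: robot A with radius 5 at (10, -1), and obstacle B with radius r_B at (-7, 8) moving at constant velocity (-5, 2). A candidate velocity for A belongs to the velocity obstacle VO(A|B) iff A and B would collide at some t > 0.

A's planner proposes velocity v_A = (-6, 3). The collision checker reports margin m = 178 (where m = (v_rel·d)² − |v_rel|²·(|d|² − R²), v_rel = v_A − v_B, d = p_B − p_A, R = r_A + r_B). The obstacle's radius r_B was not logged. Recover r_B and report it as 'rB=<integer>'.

m = 178
d = (-17, 9);  v_rel = (-1, 1),  |v_rel|² = 2
v_rel×d = (-1)·(9) − (1)·(-17) = 8
since m = R²·2 − 8²:  R² = (64 + 178) / 2 = 121
R = √121 = 11  ⇒  r_B = 11 − 5 = 6

rB=6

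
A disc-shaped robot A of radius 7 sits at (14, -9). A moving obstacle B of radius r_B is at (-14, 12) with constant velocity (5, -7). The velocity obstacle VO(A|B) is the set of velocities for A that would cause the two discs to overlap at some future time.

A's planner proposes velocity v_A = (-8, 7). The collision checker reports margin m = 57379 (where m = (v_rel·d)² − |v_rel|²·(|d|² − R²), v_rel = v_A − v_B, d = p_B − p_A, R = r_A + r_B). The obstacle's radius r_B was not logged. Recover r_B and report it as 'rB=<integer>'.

m = 57379
d = (-28, 21);  v_rel = (-13, 14),  |v_rel|² = 365
v_rel×d = (-13)·(21) − (14)·(-28) = 119
since m = R²·365 − 119²:  R² = (14161 + 57379) / 365 = 196
R = √196 = 14  ⇒  r_B = 14 − 7 = 7

rB=7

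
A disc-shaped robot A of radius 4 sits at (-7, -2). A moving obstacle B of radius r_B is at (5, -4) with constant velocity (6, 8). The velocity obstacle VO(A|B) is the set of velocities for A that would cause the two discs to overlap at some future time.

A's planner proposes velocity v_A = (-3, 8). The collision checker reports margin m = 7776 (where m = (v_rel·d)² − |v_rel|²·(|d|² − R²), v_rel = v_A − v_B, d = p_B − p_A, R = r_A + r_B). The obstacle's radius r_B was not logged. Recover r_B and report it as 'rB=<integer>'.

m = 7776
d = (12, -2);  v_rel = (-9, 0),  |v_rel|² = 81
v_rel×d = (-9)·(-2) − (0)·(12) = 18
since m = R²·81 − 18²:  R² = (324 + 7776) / 81 = 100
R = √100 = 10  ⇒  r_B = 10 − 4 = 6

rB=6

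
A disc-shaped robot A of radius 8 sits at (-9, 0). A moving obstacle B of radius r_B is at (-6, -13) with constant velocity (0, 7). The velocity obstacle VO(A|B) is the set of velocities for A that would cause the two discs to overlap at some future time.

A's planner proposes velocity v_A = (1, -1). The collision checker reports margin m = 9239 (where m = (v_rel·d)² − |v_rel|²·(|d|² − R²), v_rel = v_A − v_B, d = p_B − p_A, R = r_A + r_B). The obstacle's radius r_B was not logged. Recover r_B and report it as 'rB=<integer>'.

m = 9239
d = (3, -13);  v_rel = (1, -8),  |v_rel|² = 65
v_rel×d = (1)·(-13) − (-8)·(3) = 11
since m = R²·65 − 11²:  R² = (121 + 9239) / 65 = 144
R = √144 = 12  ⇒  r_B = 12 − 8 = 4

rB=4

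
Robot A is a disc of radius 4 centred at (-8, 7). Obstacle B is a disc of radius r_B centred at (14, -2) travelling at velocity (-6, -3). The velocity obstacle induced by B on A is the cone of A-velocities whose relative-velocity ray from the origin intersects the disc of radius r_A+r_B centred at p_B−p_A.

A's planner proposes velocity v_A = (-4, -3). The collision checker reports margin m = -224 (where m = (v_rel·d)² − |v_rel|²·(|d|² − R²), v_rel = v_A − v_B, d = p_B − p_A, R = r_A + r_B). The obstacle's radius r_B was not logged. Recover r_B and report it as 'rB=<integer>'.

m = -224
d = (22, -9);  v_rel = (2, 0),  |v_rel|² = 4
v_rel×d = (2)·(-9) − (0)·(22) = -18
since m = R²·4 − (-18)²:  R² = (324 + -224) / 4 = 25
R = √25 = 5  ⇒  r_B = 5 − 4 = 1

rB=1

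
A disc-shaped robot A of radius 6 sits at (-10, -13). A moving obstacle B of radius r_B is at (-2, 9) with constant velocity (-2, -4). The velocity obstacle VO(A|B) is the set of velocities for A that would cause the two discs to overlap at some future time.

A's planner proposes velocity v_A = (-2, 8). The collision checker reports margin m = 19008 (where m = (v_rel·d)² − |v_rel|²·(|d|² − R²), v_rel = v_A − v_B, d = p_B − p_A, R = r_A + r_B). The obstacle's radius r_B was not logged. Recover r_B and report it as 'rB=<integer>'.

m = 19008
d = (8, 22);  v_rel = (0, 12),  |v_rel|² = 144
v_rel×d = (0)·(22) − (12)·(8) = -96
since m = R²·144 − (-96)²:  R² = (9216 + 19008) / 144 = 196
R = √196 = 14  ⇒  r_B = 14 − 6 = 8

rB=8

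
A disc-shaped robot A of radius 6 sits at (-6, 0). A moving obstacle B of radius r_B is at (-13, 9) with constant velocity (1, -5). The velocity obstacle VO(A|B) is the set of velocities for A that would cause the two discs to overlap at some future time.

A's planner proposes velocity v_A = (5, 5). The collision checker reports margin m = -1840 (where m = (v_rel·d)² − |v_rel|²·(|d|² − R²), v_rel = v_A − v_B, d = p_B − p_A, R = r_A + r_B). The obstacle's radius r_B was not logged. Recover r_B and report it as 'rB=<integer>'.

m = -1840
d = (-7, 9);  v_rel = (4, 10),  |v_rel|² = 116
v_rel×d = (4)·(9) − (10)·(-7) = 106
since m = R²·116 − 106²:  R² = (11236 + -1840) / 116 = 81
R = √81 = 9  ⇒  r_B = 9 − 6 = 3

rB=3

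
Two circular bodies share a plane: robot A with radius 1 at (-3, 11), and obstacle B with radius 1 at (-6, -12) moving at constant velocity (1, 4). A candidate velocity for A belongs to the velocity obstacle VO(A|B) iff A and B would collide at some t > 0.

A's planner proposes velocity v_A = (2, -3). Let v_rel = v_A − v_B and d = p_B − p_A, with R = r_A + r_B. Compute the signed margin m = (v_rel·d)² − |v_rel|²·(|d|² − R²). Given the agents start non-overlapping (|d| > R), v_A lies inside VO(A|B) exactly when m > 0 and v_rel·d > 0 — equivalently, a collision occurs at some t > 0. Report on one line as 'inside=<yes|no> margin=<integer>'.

d = (-3, -23),  |d|² = 538;  R = 1+1 = 2,  c = 538−2² = 534
v_rel = (1, -7),  |v_rel|² = 50;  v_rel·d = (1)·(-3) + (-7)·(-23) = 158
50·t² − 316·t + 534 = 0  ⇒  m = 158² − 50·534 = -1736
m = -1736 < 0,  v_rel·d = 158 > 0  ⇒  outside

inside=no margin=-1736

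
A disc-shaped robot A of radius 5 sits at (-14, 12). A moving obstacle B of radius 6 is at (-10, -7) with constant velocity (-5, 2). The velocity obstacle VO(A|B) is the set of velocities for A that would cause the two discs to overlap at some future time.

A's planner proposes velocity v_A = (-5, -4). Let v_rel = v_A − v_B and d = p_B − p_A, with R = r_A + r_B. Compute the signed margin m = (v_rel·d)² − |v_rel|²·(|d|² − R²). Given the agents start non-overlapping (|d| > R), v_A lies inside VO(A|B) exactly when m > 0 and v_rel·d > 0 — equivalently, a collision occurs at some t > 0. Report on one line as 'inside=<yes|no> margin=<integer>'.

d = (4, -19),  |d|² = 377;  R = 5+6 = 11,  c = 377−11² = 256
v_rel = (0, -6),  |v_rel|² = 36;  v_rel·d = (0)·(4) + (-6)·(-19) = 114
36·t² − 228·t + 256 = 0  ⇒  m = 114² − 36·256 = 3780
m = 3780 > 0,  v_rel·d = 114 > 0  ⇒  inside

inside=yes margin=3780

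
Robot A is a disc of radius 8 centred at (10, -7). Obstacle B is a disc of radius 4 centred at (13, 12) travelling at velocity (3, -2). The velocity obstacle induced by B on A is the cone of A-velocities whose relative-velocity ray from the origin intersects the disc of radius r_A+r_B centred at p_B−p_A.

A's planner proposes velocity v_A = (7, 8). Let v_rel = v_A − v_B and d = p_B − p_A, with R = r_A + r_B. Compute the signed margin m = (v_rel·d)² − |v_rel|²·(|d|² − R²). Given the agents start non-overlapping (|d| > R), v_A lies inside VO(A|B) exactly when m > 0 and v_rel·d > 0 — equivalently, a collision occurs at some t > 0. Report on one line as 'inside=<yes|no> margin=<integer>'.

d = (3, 19),  |d|² = 370;  R = 8+4 = 12,  c = 370−12² = 226
v_rel = (4, 10),  |v_rel|² = 116;  v_rel·d = (4)·(3) + (10)·(19) = 202
116·t² − 404·t + 226 = 0  ⇒  m = 202² − 116·226 = 14588
m = 14588 > 0,  v_rel·d = 202 > 0  ⇒  inside

inside=yes margin=14588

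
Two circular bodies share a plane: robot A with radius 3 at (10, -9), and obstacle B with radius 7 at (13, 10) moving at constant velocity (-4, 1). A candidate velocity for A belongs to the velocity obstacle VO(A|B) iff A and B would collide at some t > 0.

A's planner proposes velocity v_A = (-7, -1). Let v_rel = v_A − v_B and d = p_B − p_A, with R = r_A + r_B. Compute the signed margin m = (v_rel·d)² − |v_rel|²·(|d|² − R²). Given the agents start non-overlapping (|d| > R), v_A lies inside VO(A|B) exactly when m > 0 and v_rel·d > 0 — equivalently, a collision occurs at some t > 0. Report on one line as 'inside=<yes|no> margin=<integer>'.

d = (3, 19),  |d|² = 370;  R = 3+7 = 10,  c = 370−10² = 270
v_rel = (-3, -2),  |v_rel|² = 13;  v_rel·d = (-3)·(3) + (-2)·(19) = -47
13·t² + 94·t + 270 = 0  ⇒  m = (-47)² − 13·270 = -1301
m = -1301 < 0,  v_rel·d = -47 < 0  ⇒  outside

inside=no margin=-1301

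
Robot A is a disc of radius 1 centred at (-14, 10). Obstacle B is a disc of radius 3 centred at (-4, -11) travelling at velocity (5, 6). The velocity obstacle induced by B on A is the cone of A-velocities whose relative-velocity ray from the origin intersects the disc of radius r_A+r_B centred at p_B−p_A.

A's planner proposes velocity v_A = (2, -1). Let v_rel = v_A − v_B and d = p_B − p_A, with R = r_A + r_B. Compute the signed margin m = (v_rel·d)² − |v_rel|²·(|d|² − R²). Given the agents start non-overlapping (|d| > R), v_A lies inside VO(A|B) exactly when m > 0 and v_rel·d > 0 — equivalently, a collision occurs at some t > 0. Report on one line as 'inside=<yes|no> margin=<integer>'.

d = (10, -21),  |d|² = 541;  R = 1+3 = 4,  c = 541−4² = 525
v_rel = (-3, -7),  |v_rel|² = 58;  v_rel·d = (-3)·(10) + (-7)·(-21) = 117
58·t² − 234·t + 525 = 0  ⇒  m = 117² − 58·525 = -16761
m = -16761 < 0,  v_rel·d = 117 > 0  ⇒  outside

inside=no margin=-16761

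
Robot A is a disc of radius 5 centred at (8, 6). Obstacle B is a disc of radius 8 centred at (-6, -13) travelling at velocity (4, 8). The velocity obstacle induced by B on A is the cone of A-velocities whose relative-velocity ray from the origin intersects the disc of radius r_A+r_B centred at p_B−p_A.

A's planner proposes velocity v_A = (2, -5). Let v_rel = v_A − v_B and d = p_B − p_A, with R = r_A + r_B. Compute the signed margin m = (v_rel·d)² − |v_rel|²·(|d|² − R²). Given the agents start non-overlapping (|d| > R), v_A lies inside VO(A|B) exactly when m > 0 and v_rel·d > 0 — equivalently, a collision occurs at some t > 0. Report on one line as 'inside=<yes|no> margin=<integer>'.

d = (-14, -19),  |d|² = 557;  R = 5+8 = 13,  c = 557−13² = 388
v_rel = (-2, -13),  |v_rel|² = 173;  v_rel·d = (-2)·(-14) + (-13)·(-19) = 275
173·t² − 550·t + 388 = 0  ⇒  m = 275² − 173·388 = 8501
m = 8501 > 0,  v_rel·d = 275 > 0  ⇒  inside

inside=yes margin=8501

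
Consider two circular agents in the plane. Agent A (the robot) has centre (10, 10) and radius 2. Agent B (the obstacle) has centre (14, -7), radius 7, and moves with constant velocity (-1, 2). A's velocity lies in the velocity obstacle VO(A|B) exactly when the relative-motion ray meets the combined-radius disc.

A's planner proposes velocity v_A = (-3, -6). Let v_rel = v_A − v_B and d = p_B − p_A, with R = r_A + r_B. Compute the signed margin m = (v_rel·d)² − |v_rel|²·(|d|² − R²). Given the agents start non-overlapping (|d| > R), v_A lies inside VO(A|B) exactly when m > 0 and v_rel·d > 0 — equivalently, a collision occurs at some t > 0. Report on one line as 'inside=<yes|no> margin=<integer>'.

d = (4, -17),  |d|² = 305;  R = 2+7 = 9,  c = 305−9² = 224
v_rel = (-2, -8),  |v_rel|² = 68;  v_rel·d = (-2)·(4) + (-8)·(-17) = 128
68·t² − 256·t + 224 = 0  ⇒  m = 128² − 68·224 = 1152
m = 1152 > 0,  v_rel·d = 128 > 0  ⇒  inside

inside=yes margin=1152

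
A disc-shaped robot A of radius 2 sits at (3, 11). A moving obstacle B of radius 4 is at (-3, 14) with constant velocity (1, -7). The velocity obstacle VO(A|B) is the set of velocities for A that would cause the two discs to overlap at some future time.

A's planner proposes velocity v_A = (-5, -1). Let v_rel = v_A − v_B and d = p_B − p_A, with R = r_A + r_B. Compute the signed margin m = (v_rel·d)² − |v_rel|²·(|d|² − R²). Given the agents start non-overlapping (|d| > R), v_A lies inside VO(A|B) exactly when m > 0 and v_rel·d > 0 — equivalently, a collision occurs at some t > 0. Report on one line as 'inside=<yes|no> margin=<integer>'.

d = (-6, 3),  |d|² = 45;  R = 2+4 = 6,  c = 45−6² = 9
v_rel = (-6, 6),  |v_rel|² = 72;  v_rel·d = (-6)·(-6) + (6)·(3) = 54
72·t² − 108·t + 9 = 0  ⇒  m = 54² − 72·9 = 2268
m = 2268 > 0,  v_rel·d = 54 > 0  ⇒  inside

inside=yes margin=2268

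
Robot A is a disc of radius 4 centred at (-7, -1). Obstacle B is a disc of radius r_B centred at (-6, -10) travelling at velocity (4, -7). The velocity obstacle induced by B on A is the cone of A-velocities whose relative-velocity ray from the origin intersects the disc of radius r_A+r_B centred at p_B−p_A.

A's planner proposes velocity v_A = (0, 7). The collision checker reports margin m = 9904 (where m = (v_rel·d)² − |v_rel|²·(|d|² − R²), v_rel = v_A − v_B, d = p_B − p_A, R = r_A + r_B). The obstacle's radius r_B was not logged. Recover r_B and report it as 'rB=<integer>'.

m = 9904
d = (1, -9);  v_rel = (-4, 14),  |v_rel|² = 212
v_rel×d = (-4)·(-9) − (14)·(1) = 22
since m = R²·212 − 22²:  R² = (484 + 9904) / 212 = 49
R = √49 = 7  ⇒  r_B = 7 − 4 = 3

rB=3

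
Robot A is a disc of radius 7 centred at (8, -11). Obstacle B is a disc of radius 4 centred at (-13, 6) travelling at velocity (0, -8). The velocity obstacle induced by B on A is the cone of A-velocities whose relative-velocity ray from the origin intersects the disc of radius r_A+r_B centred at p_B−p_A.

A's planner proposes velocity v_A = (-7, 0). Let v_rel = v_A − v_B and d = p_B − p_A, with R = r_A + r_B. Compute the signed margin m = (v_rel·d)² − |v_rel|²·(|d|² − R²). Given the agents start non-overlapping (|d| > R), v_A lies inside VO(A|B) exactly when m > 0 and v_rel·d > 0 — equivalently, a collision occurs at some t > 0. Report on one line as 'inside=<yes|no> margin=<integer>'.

d = (-21, 17),  |d|² = 730;  R = 7+4 = 11,  c = 730−11² = 609
v_rel = (-7, 8),  |v_rel|² = 113;  v_rel·d = (-7)·(-21) + (8)·(17) = 283
113·t² − 566·t + 609 = 0  ⇒  m = 283² − 113·609 = 11272
m = 11272 > 0,  v_rel·d = 283 > 0  ⇒  inside

inside=yes margin=11272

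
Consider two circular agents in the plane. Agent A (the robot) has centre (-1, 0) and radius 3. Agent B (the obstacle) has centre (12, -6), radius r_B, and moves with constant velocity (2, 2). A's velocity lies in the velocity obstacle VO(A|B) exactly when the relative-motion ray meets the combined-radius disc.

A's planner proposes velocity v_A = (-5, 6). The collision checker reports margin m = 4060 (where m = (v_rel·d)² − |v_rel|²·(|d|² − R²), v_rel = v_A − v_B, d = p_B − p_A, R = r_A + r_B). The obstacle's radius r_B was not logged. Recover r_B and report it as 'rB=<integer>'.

m = 4060
d = (13, -6);  v_rel = (-7, 4),  |v_rel|² = 65
v_rel×d = (-7)·(-6) − (4)·(13) = -10
since m = R²·65 − (-10)²:  R² = (100 + 4060) / 65 = 64
R = √64 = 8  ⇒  r_B = 8 − 3 = 5

rB=5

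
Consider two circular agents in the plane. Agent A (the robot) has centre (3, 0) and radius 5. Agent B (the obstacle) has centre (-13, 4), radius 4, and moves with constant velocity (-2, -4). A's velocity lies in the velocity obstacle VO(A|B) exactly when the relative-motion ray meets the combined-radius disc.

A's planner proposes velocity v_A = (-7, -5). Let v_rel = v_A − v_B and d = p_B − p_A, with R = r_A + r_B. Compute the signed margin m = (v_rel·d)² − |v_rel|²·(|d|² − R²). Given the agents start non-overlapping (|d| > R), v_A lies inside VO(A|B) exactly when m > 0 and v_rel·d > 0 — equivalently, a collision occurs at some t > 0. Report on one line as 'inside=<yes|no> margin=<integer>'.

d = (-16, 4),  |d|² = 272;  R = 5+4 = 9,  c = 272−9² = 191
v_rel = (-5, -1),  |v_rel|² = 26;  v_rel·d = (-5)·(-16) + (-1)·(4) = 76
26·t² − 152·t + 191 = 0  ⇒  m = 76² − 26·191 = 810
m = 810 > 0,  v_rel·d = 76 > 0  ⇒  inside

inside=yes margin=810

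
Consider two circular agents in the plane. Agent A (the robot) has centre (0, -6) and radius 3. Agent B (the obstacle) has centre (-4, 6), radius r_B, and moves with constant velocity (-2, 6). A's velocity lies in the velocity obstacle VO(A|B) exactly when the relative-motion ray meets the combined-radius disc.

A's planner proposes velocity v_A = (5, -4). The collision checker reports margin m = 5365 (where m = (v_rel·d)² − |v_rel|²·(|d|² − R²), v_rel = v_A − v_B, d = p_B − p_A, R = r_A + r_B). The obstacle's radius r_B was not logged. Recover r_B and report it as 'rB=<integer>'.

m = 5365
d = (-4, 12);  v_rel = (7, -10),  |v_rel|² = 149
v_rel×d = (7)·(12) − (-10)·(-4) = 44
since m = R²·149 − 44²:  R² = (1936 + 5365) / 149 = 49
R = √49 = 7  ⇒  r_B = 7 − 3 = 4

rB=4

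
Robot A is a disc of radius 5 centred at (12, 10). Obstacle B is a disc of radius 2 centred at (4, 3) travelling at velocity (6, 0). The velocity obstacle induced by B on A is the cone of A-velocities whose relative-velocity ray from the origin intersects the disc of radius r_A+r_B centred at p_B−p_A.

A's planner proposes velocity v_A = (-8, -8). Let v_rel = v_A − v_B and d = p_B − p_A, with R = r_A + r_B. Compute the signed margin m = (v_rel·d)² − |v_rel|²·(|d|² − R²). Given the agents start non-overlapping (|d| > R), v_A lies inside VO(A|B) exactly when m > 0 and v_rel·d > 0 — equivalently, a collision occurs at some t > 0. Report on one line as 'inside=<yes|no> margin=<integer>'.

d = (-8, -7),  |d|² = 113;  R = 5+2 = 7,  c = 113−7² = 64
v_rel = (-14, -8),  |v_rel|² = 260;  v_rel·d = (-14)·(-8) + (-8)·(-7) = 168
260·t² − 336·t + 64 = 0  ⇒  m = 168² − 260·64 = 11584
m = 11584 > 0,  v_rel·d = 168 > 0  ⇒  inside

inside=yes margin=11584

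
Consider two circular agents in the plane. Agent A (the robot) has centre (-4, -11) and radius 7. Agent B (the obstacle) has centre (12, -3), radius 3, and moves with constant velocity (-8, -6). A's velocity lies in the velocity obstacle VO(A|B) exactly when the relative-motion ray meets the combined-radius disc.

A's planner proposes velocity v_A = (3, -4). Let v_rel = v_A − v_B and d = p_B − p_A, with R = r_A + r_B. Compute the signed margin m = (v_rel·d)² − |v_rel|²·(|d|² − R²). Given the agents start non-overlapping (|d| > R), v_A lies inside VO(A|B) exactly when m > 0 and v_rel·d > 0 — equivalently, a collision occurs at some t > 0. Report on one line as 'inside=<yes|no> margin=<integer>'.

d = (16, 8),  |d|² = 320;  R = 7+3 = 10,  c = 320−10² = 220
v_rel = (11, 2),  |v_rel|² = 125;  v_rel·d = (11)·(16) + (2)·(8) = 192
125·t² − 384·t + 220 = 0  ⇒  m = 192² − 125·220 = 9364
m = 9364 > 0,  v_rel·d = 192 > 0  ⇒  inside

inside=yes margin=9364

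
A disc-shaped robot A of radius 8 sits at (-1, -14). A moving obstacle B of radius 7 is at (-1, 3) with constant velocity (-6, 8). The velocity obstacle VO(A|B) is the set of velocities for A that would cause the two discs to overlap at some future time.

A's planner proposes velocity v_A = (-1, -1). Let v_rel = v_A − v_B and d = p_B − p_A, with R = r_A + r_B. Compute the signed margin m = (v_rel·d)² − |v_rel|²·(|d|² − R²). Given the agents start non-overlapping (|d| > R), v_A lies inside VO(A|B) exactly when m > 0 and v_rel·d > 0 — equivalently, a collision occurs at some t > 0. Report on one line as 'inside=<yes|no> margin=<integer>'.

d = (0, 17),  |d|² = 289;  R = 8+7 = 15,  c = 289−15² = 64
v_rel = (5, -9),  |v_rel|² = 106;  v_rel·d = (5)·(0) + (-9)·(17) = -153
106·t² + 306·t + 64 = 0  ⇒  m = (-153)² − 106·64 = 16625
m = 16625 > 0,  v_rel·d = -153 < 0  ⇒  outside

inside=no margin=16625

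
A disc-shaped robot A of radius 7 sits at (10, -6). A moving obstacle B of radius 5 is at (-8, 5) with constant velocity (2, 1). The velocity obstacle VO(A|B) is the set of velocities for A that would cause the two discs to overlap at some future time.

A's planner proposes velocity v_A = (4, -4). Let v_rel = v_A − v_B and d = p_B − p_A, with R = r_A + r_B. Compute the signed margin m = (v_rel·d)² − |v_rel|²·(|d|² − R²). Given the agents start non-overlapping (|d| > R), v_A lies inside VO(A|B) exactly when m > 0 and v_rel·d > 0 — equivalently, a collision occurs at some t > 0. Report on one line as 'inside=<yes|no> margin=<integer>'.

d = (-18, 11),  |d|² = 445;  R = 7+5 = 12,  c = 445−12² = 301
v_rel = (2, -5),  |v_rel|² = 29;  v_rel·d = (2)·(-18) + (-5)·(11) = -91
29·t² + 182·t + 301 = 0  ⇒  m = (-91)² − 29·301 = -448
m = -448 < 0,  v_rel·d = -91 < 0  ⇒  outside

inside=no margin=-448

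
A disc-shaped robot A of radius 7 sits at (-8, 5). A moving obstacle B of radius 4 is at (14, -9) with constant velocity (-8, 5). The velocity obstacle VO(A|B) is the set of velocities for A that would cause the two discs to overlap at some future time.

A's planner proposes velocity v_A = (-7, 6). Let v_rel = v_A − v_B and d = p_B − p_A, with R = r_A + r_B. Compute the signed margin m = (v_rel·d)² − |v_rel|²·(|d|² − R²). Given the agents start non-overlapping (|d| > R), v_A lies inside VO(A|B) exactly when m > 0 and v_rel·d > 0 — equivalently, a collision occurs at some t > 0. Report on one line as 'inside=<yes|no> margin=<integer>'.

d = (22, -14),  |d|² = 680;  R = 7+4 = 11,  c = 680−11² = 559
v_rel = (1, 1),  |v_rel|² = 2;  v_rel·d = (1)·(22) + (1)·(-14) = 8
2·t² − 16·t + 559 = 0  ⇒  m = 8² − 2·559 = -1054
m = -1054 < 0,  v_rel·d = 8 > 0  ⇒  outside

inside=no margin=-1054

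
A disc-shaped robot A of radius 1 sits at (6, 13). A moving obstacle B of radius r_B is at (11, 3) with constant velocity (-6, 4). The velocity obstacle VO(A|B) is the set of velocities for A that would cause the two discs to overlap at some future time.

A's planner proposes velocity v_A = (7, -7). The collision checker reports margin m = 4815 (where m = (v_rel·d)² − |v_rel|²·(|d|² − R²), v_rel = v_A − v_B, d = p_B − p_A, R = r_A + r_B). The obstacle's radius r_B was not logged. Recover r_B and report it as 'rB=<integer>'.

m = 4815
d = (5, -10);  v_rel = (13, -11),  |v_rel|² = 290
v_rel×d = (13)·(-10) − (-11)·(5) = -75
since m = R²·290 − (-75)²:  R² = (5625 + 4815) / 290 = 36
R = √36 = 6  ⇒  r_B = 6 − 1 = 5

rB=5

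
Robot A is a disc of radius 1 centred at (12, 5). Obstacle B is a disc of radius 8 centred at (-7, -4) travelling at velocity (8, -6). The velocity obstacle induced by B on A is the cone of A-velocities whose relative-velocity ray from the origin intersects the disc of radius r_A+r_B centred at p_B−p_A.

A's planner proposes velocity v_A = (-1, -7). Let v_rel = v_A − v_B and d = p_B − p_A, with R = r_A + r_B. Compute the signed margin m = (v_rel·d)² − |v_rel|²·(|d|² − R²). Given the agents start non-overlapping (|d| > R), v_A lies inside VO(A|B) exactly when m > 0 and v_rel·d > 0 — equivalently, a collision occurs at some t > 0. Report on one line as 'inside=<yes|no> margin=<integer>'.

d = (-19, -9),  |d|² = 442;  R = 1+8 = 9,  c = 442−9² = 361
v_rel = (-9, -1),  |v_rel|² = 82;  v_rel·d = (-9)·(-19) + (-1)·(-9) = 180
82·t² − 360·t + 361 = 0  ⇒  m = 180² − 82·361 = 2798
m = 2798 > 0,  v_rel·d = 180 > 0  ⇒  inside

inside=yes margin=2798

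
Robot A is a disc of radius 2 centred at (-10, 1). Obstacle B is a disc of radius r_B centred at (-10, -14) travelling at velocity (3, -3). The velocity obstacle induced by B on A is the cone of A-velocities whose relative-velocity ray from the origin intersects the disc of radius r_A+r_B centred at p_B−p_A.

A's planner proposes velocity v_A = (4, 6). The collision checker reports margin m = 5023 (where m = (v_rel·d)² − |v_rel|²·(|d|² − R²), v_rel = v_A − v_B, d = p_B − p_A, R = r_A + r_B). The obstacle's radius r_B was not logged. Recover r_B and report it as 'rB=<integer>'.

m = 5023
d = (0, -15);  v_rel = (1, 9),  |v_rel|² = 82
v_rel×d = (1)·(-15) − (9)·(0) = -15
since m = R²·82 − (-15)²:  R² = (225 + 5023) / 82 = 64
R = √64 = 8  ⇒  r_B = 8 − 2 = 6

rB=6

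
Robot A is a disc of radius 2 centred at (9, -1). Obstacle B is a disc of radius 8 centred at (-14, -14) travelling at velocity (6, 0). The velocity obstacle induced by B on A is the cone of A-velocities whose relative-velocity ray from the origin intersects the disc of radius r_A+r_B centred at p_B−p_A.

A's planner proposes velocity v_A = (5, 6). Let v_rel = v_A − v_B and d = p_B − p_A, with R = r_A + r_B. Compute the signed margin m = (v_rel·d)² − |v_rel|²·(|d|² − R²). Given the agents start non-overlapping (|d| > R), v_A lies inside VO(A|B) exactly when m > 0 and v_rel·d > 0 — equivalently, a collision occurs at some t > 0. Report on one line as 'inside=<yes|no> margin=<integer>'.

d = (-23, -13),  |d|² = 698;  R = 2+8 = 10,  c = 698−10² = 598
v_rel = (-1, 6),  |v_rel|² = 37;  v_rel·d = (-1)·(-23) + (6)·(-13) = -55
37·t² + 110·t + 598 = 0  ⇒  m = (-55)² − 37·598 = -19101
m = -19101 < 0,  v_rel·d = -55 < 0  ⇒  outside

inside=no margin=-19101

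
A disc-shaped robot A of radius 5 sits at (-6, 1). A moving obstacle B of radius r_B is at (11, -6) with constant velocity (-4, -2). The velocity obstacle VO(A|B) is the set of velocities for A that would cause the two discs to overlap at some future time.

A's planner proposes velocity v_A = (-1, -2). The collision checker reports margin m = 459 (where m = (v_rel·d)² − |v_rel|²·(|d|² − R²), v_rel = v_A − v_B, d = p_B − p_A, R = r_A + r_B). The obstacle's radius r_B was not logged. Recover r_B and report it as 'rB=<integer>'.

m = 459
d = (17, -7);  v_rel = (3, 0),  |v_rel|² = 9
v_rel×d = (3)·(-7) − (0)·(17) = -21
since m = R²·9 − (-21)²:  R² = (441 + 459) / 9 = 100
R = √100 = 10  ⇒  r_B = 10 − 5 = 5

rB=5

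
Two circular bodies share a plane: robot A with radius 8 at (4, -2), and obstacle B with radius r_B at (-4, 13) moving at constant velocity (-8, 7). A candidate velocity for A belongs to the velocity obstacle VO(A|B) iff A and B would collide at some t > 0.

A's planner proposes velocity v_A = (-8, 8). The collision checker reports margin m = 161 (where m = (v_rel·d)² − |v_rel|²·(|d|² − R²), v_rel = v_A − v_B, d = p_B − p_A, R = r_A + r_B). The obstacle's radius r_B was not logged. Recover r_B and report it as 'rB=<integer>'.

m = 161
d = (-8, 15);  v_rel = (0, 1),  |v_rel|² = 1
v_rel×d = (0)·(15) − (1)·(-8) = 8
since m = R²·1 − 8²:  R² = (64 + 161) / 1 = 225
R = √225 = 15  ⇒  r_B = 15 − 8 = 7

rB=7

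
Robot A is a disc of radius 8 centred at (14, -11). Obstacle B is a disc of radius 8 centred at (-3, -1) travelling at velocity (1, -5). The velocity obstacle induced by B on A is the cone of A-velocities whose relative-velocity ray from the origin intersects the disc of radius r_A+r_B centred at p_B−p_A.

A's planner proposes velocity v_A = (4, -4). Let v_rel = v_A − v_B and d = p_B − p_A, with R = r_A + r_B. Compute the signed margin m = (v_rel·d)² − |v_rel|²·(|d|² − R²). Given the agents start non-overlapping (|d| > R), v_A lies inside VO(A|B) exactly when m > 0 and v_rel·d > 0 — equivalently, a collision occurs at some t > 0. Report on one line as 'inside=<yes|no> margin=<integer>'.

d = (-17, 10),  |d|² = 389;  R = 8+8 = 16,  c = 389−16² = 133
v_rel = (3, 1),  |v_rel|² = 10;  v_rel·d = (3)·(-17) + (1)·(10) = -41
10·t² + 82·t + 133 = 0  ⇒  m = (-41)² − 10·133 = 351
m = 351 > 0,  v_rel·d = -41 < 0  ⇒  outside

inside=no margin=351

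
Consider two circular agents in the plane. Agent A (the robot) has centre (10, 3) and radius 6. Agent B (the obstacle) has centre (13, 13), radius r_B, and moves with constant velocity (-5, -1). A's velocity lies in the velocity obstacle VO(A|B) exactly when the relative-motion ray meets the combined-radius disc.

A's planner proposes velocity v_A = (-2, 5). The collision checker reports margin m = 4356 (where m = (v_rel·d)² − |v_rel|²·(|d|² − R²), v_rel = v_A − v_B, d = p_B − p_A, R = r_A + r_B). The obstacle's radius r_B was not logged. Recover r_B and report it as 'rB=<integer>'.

m = 4356
d = (3, 10);  v_rel = (3, 6),  |v_rel|² = 45
v_rel×d = (3)·(10) − (6)·(3) = 12
since m = R²·45 − 12²:  R² = (144 + 4356) / 45 = 100
R = √100 = 10  ⇒  r_B = 10 − 6 = 4

rB=4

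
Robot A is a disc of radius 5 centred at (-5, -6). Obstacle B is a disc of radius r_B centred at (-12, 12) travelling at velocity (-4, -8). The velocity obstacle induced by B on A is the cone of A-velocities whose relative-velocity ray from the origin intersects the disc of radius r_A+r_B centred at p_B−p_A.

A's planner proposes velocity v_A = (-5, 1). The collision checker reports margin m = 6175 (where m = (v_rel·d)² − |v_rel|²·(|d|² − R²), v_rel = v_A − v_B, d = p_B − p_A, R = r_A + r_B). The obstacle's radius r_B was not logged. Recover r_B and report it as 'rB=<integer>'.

m = 6175
d = (-7, 18);  v_rel = (-1, 9),  |v_rel|² = 82
v_rel×d = (-1)·(18) − (9)·(-7) = 45
since m = R²·82 − 45²:  R² = (2025 + 6175) / 82 = 100
R = √100 = 10  ⇒  r_B = 10 − 5 = 5

rB=5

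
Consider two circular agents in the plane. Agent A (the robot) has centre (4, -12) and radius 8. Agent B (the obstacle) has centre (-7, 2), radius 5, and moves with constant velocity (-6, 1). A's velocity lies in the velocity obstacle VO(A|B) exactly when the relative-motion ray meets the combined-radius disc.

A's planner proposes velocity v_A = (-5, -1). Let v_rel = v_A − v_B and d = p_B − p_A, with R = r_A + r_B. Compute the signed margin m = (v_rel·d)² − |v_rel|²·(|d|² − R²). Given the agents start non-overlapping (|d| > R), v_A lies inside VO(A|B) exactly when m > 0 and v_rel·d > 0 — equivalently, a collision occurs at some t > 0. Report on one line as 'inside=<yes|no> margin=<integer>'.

d = (-11, 14),  |d|² = 317;  R = 8+5 = 13,  c = 317−13² = 148
v_rel = (1, -2),  |v_rel|² = 5;  v_rel·d = (1)·(-11) + (-2)·(14) = -39
5·t² + 78·t + 148 = 0  ⇒  m = (-39)² − 5·148 = 781
m = 781 > 0,  v_rel·d = -39 < 0  ⇒  outside

inside=no margin=781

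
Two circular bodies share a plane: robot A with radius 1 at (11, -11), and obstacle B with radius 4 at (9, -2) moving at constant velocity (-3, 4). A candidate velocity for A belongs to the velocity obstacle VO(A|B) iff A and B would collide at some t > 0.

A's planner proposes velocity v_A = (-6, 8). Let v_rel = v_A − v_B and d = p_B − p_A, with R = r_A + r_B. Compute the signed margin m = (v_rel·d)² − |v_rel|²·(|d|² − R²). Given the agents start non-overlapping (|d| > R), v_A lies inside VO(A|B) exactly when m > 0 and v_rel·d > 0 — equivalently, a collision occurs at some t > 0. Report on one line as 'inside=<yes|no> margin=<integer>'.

d = (-2, 9),  |d|² = 85;  R = 1+4 = 5,  c = 85−5² = 60
v_rel = (-3, 4),  |v_rel|² = 25;  v_rel·d = (-3)·(-2) + (4)·(9) = 42
25·t² − 84·t + 60 = 0  ⇒  m = 42² − 25·60 = 264
m = 264 > 0,  v_rel·d = 42 > 0  ⇒  inside

inside=yes margin=264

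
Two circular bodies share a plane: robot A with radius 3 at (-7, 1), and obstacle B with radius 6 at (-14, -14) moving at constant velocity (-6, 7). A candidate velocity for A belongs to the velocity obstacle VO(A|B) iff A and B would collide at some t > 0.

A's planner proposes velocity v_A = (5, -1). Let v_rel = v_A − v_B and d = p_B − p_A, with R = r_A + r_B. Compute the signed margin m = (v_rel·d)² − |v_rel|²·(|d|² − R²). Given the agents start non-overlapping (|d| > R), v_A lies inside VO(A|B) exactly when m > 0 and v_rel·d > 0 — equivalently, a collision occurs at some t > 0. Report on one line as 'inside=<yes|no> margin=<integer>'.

d = (-7, -15),  |d|² = 274;  R = 3+6 = 9,  c = 274−9² = 193
v_rel = (11, -8),  |v_rel|² = 185;  v_rel·d = (11)·(-7) + (-8)·(-15) = 43
185·t² − 86·t + 193 = 0  ⇒  m = 43² − 185·193 = -33856
m = -33856 < 0,  v_rel·d = 43 > 0  ⇒  outside

inside=no margin=-33856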